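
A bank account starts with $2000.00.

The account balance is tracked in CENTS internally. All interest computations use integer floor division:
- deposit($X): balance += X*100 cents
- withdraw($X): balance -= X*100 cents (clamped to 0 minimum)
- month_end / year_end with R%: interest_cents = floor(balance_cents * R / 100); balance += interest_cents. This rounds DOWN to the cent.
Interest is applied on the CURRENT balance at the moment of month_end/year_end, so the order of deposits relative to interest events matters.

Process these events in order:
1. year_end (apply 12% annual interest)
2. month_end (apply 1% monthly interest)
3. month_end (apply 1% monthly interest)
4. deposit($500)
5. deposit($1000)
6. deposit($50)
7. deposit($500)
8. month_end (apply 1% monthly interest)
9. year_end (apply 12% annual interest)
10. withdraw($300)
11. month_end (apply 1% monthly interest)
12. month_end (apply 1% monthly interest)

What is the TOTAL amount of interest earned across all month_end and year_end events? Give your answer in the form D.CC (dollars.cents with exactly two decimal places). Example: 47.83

After 1 (year_end (apply 12% annual interest)): balance=$2240.00 total_interest=$240.00
After 2 (month_end (apply 1% monthly interest)): balance=$2262.40 total_interest=$262.40
After 3 (month_end (apply 1% monthly interest)): balance=$2285.02 total_interest=$285.02
After 4 (deposit($500)): balance=$2785.02 total_interest=$285.02
After 5 (deposit($1000)): balance=$3785.02 total_interest=$285.02
After 6 (deposit($50)): balance=$3835.02 total_interest=$285.02
After 7 (deposit($500)): balance=$4335.02 total_interest=$285.02
After 8 (month_end (apply 1% monthly interest)): balance=$4378.37 total_interest=$328.37
After 9 (year_end (apply 12% annual interest)): balance=$4903.77 total_interest=$853.77
After 10 (withdraw($300)): balance=$4603.77 total_interest=$853.77
After 11 (month_end (apply 1% monthly interest)): balance=$4649.80 total_interest=$899.80
After 12 (month_end (apply 1% monthly interest)): balance=$4696.29 total_interest=$946.29

Answer: 946.29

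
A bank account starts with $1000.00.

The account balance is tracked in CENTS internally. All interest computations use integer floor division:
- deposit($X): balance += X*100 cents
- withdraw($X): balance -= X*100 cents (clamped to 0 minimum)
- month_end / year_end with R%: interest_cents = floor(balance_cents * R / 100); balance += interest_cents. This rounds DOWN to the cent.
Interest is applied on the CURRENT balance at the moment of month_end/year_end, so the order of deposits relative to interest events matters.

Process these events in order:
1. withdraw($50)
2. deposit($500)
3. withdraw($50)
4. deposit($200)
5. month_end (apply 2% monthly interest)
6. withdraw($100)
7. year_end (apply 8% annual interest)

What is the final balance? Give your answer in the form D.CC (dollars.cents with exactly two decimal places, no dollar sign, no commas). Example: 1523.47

After 1 (withdraw($50)): balance=$950.00 total_interest=$0.00
After 2 (deposit($500)): balance=$1450.00 total_interest=$0.00
After 3 (withdraw($50)): balance=$1400.00 total_interest=$0.00
After 4 (deposit($200)): balance=$1600.00 total_interest=$0.00
After 5 (month_end (apply 2% monthly interest)): balance=$1632.00 total_interest=$32.00
After 6 (withdraw($100)): balance=$1532.00 total_interest=$32.00
After 7 (year_end (apply 8% annual interest)): balance=$1654.56 total_interest=$154.56

Answer: 1654.56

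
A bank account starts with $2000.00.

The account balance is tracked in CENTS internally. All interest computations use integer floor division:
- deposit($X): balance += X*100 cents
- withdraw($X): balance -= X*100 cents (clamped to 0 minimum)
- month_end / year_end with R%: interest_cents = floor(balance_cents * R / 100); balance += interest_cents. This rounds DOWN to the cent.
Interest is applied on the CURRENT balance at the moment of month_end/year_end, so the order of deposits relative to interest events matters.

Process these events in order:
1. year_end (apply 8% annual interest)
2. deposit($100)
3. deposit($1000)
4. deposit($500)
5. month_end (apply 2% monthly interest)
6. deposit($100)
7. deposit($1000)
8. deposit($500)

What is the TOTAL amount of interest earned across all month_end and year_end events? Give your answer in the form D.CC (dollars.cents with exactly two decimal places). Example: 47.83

Answer: 235.20

Derivation:
After 1 (year_end (apply 8% annual interest)): balance=$2160.00 total_interest=$160.00
After 2 (deposit($100)): balance=$2260.00 total_interest=$160.00
After 3 (deposit($1000)): balance=$3260.00 total_interest=$160.00
After 4 (deposit($500)): balance=$3760.00 total_interest=$160.00
After 5 (month_end (apply 2% monthly interest)): balance=$3835.20 total_interest=$235.20
After 6 (deposit($100)): balance=$3935.20 total_interest=$235.20
After 7 (deposit($1000)): balance=$4935.20 total_interest=$235.20
After 8 (deposit($500)): balance=$5435.20 total_interest=$235.20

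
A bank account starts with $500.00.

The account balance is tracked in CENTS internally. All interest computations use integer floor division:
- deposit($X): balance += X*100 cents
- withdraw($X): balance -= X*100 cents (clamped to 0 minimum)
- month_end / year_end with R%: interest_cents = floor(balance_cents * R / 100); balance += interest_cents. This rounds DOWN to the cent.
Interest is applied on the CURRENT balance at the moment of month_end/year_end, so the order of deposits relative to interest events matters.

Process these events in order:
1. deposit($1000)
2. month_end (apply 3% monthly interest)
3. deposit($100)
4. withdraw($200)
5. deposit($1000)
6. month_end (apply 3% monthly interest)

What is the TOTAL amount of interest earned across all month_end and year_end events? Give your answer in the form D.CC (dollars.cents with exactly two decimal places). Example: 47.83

Answer: 118.35

Derivation:
After 1 (deposit($1000)): balance=$1500.00 total_interest=$0.00
After 2 (month_end (apply 3% monthly interest)): balance=$1545.00 total_interest=$45.00
After 3 (deposit($100)): balance=$1645.00 total_interest=$45.00
After 4 (withdraw($200)): balance=$1445.00 total_interest=$45.00
After 5 (deposit($1000)): balance=$2445.00 total_interest=$45.00
After 6 (month_end (apply 3% monthly interest)): balance=$2518.35 total_interest=$118.35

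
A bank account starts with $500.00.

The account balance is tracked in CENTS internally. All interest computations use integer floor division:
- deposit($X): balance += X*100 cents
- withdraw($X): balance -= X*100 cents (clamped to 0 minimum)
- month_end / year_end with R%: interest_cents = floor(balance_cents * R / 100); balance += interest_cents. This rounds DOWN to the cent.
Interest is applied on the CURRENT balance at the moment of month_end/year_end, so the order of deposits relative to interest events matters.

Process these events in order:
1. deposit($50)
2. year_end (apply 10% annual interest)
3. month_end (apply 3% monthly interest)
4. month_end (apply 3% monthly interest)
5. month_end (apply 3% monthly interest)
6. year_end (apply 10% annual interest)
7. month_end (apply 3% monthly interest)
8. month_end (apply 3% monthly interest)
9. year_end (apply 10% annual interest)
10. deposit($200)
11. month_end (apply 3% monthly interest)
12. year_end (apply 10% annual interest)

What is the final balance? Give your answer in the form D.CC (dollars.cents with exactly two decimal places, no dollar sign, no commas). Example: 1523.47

After 1 (deposit($50)): balance=$550.00 total_interest=$0.00
After 2 (year_end (apply 10% annual interest)): balance=$605.00 total_interest=$55.00
After 3 (month_end (apply 3% monthly interest)): balance=$623.15 total_interest=$73.15
After 4 (month_end (apply 3% monthly interest)): balance=$641.84 total_interest=$91.84
After 5 (month_end (apply 3% monthly interest)): balance=$661.09 total_interest=$111.09
After 6 (year_end (apply 10% annual interest)): balance=$727.19 total_interest=$177.19
After 7 (month_end (apply 3% monthly interest)): balance=$749.00 total_interest=$199.00
After 8 (month_end (apply 3% monthly interest)): balance=$771.47 total_interest=$221.47
After 9 (year_end (apply 10% annual interest)): balance=$848.61 total_interest=$298.61
After 10 (deposit($200)): balance=$1048.61 total_interest=$298.61
After 11 (month_end (apply 3% monthly interest)): balance=$1080.06 total_interest=$330.06
After 12 (year_end (apply 10% annual interest)): balance=$1188.06 total_interest=$438.06

Answer: 1188.06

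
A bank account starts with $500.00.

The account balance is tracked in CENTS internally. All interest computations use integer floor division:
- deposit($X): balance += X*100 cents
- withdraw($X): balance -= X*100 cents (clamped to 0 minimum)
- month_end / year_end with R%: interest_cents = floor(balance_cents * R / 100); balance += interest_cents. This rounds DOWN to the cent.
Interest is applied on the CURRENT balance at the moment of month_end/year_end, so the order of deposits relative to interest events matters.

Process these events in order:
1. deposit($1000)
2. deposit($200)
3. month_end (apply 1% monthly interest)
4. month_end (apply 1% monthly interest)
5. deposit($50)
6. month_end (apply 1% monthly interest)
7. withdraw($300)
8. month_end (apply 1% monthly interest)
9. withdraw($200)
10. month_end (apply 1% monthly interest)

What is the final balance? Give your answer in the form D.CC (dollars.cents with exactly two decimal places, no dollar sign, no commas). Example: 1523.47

Answer: 1330.20

Derivation:
After 1 (deposit($1000)): balance=$1500.00 total_interest=$0.00
After 2 (deposit($200)): balance=$1700.00 total_interest=$0.00
After 3 (month_end (apply 1% monthly interest)): balance=$1717.00 total_interest=$17.00
After 4 (month_end (apply 1% monthly interest)): balance=$1734.17 total_interest=$34.17
After 5 (deposit($50)): balance=$1784.17 total_interest=$34.17
After 6 (month_end (apply 1% monthly interest)): balance=$1802.01 total_interest=$52.01
After 7 (withdraw($300)): balance=$1502.01 total_interest=$52.01
After 8 (month_end (apply 1% monthly interest)): balance=$1517.03 total_interest=$67.03
After 9 (withdraw($200)): balance=$1317.03 total_interest=$67.03
After 10 (month_end (apply 1% monthly interest)): balance=$1330.20 total_interest=$80.20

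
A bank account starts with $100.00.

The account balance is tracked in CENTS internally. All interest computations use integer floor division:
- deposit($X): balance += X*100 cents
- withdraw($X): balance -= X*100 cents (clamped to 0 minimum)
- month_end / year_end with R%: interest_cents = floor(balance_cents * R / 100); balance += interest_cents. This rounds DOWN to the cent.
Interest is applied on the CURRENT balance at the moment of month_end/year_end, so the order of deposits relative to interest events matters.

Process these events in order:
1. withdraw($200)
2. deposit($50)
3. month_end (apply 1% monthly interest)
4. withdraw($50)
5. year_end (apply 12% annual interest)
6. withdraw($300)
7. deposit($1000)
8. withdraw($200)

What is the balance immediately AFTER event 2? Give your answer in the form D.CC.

After 1 (withdraw($200)): balance=$0.00 total_interest=$0.00
After 2 (deposit($50)): balance=$50.00 total_interest=$0.00

Answer: 50.00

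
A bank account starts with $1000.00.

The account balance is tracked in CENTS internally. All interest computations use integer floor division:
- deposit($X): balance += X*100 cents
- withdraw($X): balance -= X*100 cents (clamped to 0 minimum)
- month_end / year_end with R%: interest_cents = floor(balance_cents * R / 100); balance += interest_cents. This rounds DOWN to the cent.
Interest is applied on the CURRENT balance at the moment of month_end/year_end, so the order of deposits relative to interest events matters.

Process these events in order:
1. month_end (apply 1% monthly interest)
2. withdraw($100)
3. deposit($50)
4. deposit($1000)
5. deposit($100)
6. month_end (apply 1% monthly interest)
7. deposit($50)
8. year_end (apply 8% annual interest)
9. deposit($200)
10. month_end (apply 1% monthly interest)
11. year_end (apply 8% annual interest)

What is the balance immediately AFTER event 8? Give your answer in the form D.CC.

After 1 (month_end (apply 1% monthly interest)): balance=$1010.00 total_interest=$10.00
After 2 (withdraw($100)): balance=$910.00 total_interest=$10.00
After 3 (deposit($50)): balance=$960.00 total_interest=$10.00
After 4 (deposit($1000)): balance=$1960.00 total_interest=$10.00
After 5 (deposit($100)): balance=$2060.00 total_interest=$10.00
After 6 (month_end (apply 1% monthly interest)): balance=$2080.60 total_interest=$30.60
After 7 (deposit($50)): balance=$2130.60 total_interest=$30.60
After 8 (year_end (apply 8% annual interest)): balance=$2301.04 total_interest=$201.04

Answer: 2301.04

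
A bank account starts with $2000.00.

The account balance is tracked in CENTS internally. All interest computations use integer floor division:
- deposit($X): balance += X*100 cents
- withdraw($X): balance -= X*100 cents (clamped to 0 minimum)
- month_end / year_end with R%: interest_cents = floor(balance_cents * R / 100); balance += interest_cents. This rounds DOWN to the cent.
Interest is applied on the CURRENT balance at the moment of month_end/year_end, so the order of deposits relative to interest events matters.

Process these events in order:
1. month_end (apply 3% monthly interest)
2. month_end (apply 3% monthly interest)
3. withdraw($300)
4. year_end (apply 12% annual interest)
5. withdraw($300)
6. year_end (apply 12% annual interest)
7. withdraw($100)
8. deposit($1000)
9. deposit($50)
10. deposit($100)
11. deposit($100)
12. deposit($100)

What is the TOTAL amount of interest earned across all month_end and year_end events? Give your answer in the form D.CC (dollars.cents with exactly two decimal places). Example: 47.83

Answer: 549.25

Derivation:
After 1 (month_end (apply 3% monthly interest)): balance=$2060.00 total_interest=$60.00
After 2 (month_end (apply 3% monthly interest)): balance=$2121.80 total_interest=$121.80
After 3 (withdraw($300)): balance=$1821.80 total_interest=$121.80
After 4 (year_end (apply 12% annual interest)): balance=$2040.41 total_interest=$340.41
After 5 (withdraw($300)): balance=$1740.41 total_interest=$340.41
After 6 (year_end (apply 12% annual interest)): balance=$1949.25 total_interest=$549.25
After 7 (withdraw($100)): balance=$1849.25 total_interest=$549.25
After 8 (deposit($1000)): balance=$2849.25 total_interest=$549.25
After 9 (deposit($50)): balance=$2899.25 total_interest=$549.25
After 10 (deposit($100)): balance=$2999.25 total_interest=$549.25
After 11 (deposit($100)): balance=$3099.25 total_interest=$549.25
After 12 (deposit($100)): balance=$3199.25 total_interest=$549.25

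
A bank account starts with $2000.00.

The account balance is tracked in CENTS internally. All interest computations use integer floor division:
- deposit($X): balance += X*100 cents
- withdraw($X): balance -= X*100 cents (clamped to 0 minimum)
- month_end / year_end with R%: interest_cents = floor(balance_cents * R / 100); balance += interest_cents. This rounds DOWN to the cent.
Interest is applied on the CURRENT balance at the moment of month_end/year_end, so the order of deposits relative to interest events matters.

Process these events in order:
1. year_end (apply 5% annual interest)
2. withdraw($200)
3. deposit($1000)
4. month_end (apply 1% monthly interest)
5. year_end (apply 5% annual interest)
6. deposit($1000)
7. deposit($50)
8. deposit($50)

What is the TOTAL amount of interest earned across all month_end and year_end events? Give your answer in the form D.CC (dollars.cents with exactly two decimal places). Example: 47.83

After 1 (year_end (apply 5% annual interest)): balance=$2100.00 total_interest=$100.00
After 2 (withdraw($200)): balance=$1900.00 total_interest=$100.00
After 3 (deposit($1000)): balance=$2900.00 total_interest=$100.00
After 4 (month_end (apply 1% monthly interest)): balance=$2929.00 total_interest=$129.00
After 5 (year_end (apply 5% annual interest)): balance=$3075.45 total_interest=$275.45
After 6 (deposit($1000)): balance=$4075.45 total_interest=$275.45
After 7 (deposit($50)): balance=$4125.45 total_interest=$275.45
After 8 (deposit($50)): balance=$4175.45 total_interest=$275.45

Answer: 275.45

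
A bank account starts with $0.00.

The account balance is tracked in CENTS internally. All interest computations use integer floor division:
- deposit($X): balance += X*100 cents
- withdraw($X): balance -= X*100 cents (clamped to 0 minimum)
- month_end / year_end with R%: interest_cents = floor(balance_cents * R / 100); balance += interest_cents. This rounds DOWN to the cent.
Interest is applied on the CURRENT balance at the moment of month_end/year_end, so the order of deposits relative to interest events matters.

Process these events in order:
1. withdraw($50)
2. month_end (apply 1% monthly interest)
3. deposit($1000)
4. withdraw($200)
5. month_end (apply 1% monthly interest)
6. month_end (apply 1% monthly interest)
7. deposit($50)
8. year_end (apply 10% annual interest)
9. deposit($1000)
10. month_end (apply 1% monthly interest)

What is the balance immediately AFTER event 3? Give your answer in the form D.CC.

After 1 (withdraw($50)): balance=$0.00 total_interest=$0.00
After 2 (month_end (apply 1% monthly interest)): balance=$0.00 total_interest=$0.00
After 3 (deposit($1000)): balance=$1000.00 total_interest=$0.00

Answer: 1000.00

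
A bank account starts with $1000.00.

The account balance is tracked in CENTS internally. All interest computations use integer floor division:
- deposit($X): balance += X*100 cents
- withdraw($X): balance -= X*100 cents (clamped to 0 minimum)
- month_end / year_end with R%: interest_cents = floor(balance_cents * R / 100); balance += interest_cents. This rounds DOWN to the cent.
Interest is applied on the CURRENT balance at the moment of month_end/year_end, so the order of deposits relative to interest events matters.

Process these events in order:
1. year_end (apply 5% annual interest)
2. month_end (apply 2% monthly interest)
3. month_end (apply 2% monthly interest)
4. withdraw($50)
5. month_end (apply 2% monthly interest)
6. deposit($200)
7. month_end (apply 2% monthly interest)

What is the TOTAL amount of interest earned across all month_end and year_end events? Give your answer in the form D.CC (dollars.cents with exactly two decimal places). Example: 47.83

After 1 (year_end (apply 5% annual interest)): balance=$1050.00 total_interest=$50.00
After 2 (month_end (apply 2% monthly interest)): balance=$1071.00 total_interest=$71.00
After 3 (month_end (apply 2% monthly interest)): balance=$1092.42 total_interest=$92.42
After 4 (withdraw($50)): balance=$1042.42 total_interest=$92.42
After 5 (month_end (apply 2% monthly interest)): balance=$1063.26 total_interest=$113.26
After 6 (deposit($200)): balance=$1263.26 total_interest=$113.26
After 7 (month_end (apply 2% monthly interest)): balance=$1288.52 total_interest=$138.52

Answer: 138.52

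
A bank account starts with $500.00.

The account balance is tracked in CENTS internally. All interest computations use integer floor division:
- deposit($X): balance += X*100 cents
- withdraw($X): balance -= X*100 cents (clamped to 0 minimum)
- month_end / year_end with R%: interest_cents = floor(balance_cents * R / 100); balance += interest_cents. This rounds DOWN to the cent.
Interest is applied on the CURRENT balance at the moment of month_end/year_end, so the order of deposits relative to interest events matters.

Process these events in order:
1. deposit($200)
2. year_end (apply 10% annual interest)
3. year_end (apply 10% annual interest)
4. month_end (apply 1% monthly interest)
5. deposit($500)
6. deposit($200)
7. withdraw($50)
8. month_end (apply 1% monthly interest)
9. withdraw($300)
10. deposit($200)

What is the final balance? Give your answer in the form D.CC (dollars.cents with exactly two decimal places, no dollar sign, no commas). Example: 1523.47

Answer: 1420.52

Derivation:
After 1 (deposit($200)): balance=$700.00 total_interest=$0.00
After 2 (year_end (apply 10% annual interest)): balance=$770.00 total_interest=$70.00
After 3 (year_end (apply 10% annual interest)): balance=$847.00 total_interest=$147.00
After 4 (month_end (apply 1% monthly interest)): balance=$855.47 total_interest=$155.47
After 5 (deposit($500)): balance=$1355.47 total_interest=$155.47
After 6 (deposit($200)): balance=$1555.47 total_interest=$155.47
After 7 (withdraw($50)): balance=$1505.47 total_interest=$155.47
After 8 (month_end (apply 1% monthly interest)): balance=$1520.52 total_interest=$170.52
After 9 (withdraw($300)): balance=$1220.52 total_interest=$170.52
After 10 (deposit($200)): balance=$1420.52 total_interest=$170.52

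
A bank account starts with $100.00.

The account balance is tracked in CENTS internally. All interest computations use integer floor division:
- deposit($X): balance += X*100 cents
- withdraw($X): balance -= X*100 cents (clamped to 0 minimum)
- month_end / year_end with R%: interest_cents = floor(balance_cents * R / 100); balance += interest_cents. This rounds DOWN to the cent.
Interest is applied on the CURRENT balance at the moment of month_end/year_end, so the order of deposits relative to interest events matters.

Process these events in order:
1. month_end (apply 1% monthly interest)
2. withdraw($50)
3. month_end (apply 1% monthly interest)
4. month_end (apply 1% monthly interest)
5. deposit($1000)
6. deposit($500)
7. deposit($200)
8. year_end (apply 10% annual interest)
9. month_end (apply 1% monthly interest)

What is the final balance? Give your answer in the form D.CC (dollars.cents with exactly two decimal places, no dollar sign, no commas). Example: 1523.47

After 1 (month_end (apply 1% monthly interest)): balance=$101.00 total_interest=$1.00
After 2 (withdraw($50)): balance=$51.00 total_interest=$1.00
After 3 (month_end (apply 1% monthly interest)): balance=$51.51 total_interest=$1.51
After 4 (month_end (apply 1% monthly interest)): balance=$52.02 total_interest=$2.02
After 5 (deposit($1000)): balance=$1052.02 total_interest=$2.02
After 6 (deposit($500)): balance=$1552.02 total_interest=$2.02
After 7 (deposit($200)): balance=$1752.02 total_interest=$2.02
After 8 (year_end (apply 10% annual interest)): balance=$1927.22 total_interest=$177.22
After 9 (month_end (apply 1% monthly interest)): balance=$1946.49 total_interest=$196.49

Answer: 1946.49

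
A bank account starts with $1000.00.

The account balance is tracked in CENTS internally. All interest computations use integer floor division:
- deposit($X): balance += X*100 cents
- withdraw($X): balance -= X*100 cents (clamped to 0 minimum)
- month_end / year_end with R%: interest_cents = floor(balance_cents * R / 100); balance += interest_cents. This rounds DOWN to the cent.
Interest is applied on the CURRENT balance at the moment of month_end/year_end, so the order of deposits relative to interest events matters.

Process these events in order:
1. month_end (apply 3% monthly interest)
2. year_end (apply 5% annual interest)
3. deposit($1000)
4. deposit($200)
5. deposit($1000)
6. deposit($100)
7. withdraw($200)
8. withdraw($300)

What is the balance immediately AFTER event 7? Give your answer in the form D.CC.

Answer: 3181.50

Derivation:
After 1 (month_end (apply 3% monthly interest)): balance=$1030.00 total_interest=$30.00
After 2 (year_end (apply 5% annual interest)): balance=$1081.50 total_interest=$81.50
After 3 (deposit($1000)): balance=$2081.50 total_interest=$81.50
After 4 (deposit($200)): balance=$2281.50 total_interest=$81.50
After 5 (deposit($1000)): balance=$3281.50 total_interest=$81.50
After 6 (deposit($100)): balance=$3381.50 total_interest=$81.50
After 7 (withdraw($200)): balance=$3181.50 total_interest=$81.50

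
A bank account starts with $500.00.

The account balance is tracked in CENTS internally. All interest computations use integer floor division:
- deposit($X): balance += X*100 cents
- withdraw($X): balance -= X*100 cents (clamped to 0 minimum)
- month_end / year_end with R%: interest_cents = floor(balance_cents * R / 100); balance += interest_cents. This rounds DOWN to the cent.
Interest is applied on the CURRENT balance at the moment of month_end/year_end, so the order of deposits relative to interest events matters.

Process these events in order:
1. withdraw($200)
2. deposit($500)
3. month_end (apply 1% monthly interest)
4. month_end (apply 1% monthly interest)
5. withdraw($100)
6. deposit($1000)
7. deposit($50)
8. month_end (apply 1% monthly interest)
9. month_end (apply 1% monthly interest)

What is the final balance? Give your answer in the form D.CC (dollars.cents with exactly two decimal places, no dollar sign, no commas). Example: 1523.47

Answer: 1801.57

Derivation:
After 1 (withdraw($200)): balance=$300.00 total_interest=$0.00
After 2 (deposit($500)): balance=$800.00 total_interest=$0.00
After 3 (month_end (apply 1% monthly interest)): balance=$808.00 total_interest=$8.00
After 4 (month_end (apply 1% monthly interest)): balance=$816.08 total_interest=$16.08
After 5 (withdraw($100)): balance=$716.08 total_interest=$16.08
After 6 (deposit($1000)): balance=$1716.08 total_interest=$16.08
After 7 (deposit($50)): balance=$1766.08 total_interest=$16.08
After 8 (month_end (apply 1% monthly interest)): balance=$1783.74 total_interest=$33.74
After 9 (month_end (apply 1% monthly interest)): balance=$1801.57 total_interest=$51.57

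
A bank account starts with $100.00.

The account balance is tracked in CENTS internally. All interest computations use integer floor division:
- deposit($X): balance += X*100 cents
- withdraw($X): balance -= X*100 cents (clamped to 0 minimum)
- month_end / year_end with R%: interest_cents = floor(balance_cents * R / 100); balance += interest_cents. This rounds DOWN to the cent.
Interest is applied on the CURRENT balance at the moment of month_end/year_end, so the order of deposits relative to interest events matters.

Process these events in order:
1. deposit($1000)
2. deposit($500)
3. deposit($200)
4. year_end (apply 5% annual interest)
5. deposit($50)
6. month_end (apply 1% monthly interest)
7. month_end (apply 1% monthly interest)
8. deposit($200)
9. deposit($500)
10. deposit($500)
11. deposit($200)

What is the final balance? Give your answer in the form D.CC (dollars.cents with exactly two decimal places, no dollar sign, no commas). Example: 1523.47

Answer: 3378.99

Derivation:
After 1 (deposit($1000)): balance=$1100.00 total_interest=$0.00
After 2 (deposit($500)): balance=$1600.00 total_interest=$0.00
After 3 (deposit($200)): balance=$1800.00 total_interest=$0.00
After 4 (year_end (apply 5% annual interest)): balance=$1890.00 total_interest=$90.00
After 5 (deposit($50)): balance=$1940.00 total_interest=$90.00
After 6 (month_end (apply 1% monthly interest)): balance=$1959.40 total_interest=$109.40
After 7 (month_end (apply 1% monthly interest)): balance=$1978.99 total_interest=$128.99
After 8 (deposit($200)): balance=$2178.99 total_interest=$128.99
After 9 (deposit($500)): balance=$2678.99 total_interest=$128.99
After 10 (deposit($500)): balance=$3178.99 total_interest=$128.99
After 11 (deposit($200)): balance=$3378.99 total_interest=$128.99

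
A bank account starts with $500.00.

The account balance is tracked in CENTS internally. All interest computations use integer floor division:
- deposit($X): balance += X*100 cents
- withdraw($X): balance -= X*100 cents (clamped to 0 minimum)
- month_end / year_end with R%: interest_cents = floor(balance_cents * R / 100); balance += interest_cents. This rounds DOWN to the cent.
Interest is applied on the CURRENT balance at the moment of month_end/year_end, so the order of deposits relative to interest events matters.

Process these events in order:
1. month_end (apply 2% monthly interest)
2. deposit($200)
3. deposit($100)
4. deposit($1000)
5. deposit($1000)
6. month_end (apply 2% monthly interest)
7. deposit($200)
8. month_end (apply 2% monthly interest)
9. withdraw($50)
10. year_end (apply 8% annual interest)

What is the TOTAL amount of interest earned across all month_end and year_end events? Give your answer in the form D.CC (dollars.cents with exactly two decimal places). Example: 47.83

Answer: 373.72

Derivation:
After 1 (month_end (apply 2% monthly interest)): balance=$510.00 total_interest=$10.00
After 2 (deposit($200)): balance=$710.00 total_interest=$10.00
After 3 (deposit($100)): balance=$810.00 total_interest=$10.00
After 4 (deposit($1000)): balance=$1810.00 total_interest=$10.00
After 5 (deposit($1000)): balance=$2810.00 total_interest=$10.00
After 6 (month_end (apply 2% monthly interest)): balance=$2866.20 total_interest=$66.20
After 7 (deposit($200)): balance=$3066.20 total_interest=$66.20
After 8 (month_end (apply 2% monthly interest)): balance=$3127.52 total_interest=$127.52
After 9 (withdraw($50)): balance=$3077.52 total_interest=$127.52
After 10 (year_end (apply 8% annual interest)): balance=$3323.72 total_interest=$373.72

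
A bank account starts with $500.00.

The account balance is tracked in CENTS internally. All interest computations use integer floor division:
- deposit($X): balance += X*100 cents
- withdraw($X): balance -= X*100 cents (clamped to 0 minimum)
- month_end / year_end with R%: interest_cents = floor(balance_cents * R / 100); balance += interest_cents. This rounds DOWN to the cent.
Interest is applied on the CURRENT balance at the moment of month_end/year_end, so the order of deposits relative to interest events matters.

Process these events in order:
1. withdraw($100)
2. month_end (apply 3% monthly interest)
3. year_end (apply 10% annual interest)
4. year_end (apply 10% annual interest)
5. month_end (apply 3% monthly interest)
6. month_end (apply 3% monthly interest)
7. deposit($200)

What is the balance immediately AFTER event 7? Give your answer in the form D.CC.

After 1 (withdraw($100)): balance=$400.00 total_interest=$0.00
After 2 (month_end (apply 3% monthly interest)): balance=$412.00 total_interest=$12.00
After 3 (year_end (apply 10% annual interest)): balance=$453.20 total_interest=$53.20
After 4 (year_end (apply 10% annual interest)): balance=$498.52 total_interest=$98.52
After 5 (month_end (apply 3% monthly interest)): balance=$513.47 total_interest=$113.47
After 6 (month_end (apply 3% monthly interest)): balance=$528.87 total_interest=$128.87
After 7 (deposit($200)): balance=$728.87 total_interest=$128.87

Answer: 728.87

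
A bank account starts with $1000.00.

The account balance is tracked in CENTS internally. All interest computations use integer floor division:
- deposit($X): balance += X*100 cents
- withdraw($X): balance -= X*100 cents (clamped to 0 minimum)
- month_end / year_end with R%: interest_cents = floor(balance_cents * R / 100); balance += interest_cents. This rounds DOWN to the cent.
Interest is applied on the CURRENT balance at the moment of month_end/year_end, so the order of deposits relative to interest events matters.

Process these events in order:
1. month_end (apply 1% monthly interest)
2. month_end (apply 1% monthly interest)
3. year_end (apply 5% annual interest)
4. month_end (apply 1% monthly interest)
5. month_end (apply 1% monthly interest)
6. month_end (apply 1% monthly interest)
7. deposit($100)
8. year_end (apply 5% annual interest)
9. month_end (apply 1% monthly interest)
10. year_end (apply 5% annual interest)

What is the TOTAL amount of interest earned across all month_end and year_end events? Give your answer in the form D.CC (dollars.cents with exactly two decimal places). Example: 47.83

Answer: 240.15

Derivation:
After 1 (month_end (apply 1% monthly interest)): balance=$1010.00 total_interest=$10.00
After 2 (month_end (apply 1% monthly interest)): balance=$1020.10 total_interest=$20.10
After 3 (year_end (apply 5% annual interest)): balance=$1071.10 total_interest=$71.10
After 4 (month_end (apply 1% monthly interest)): balance=$1081.81 total_interest=$81.81
After 5 (month_end (apply 1% monthly interest)): balance=$1092.62 total_interest=$92.62
After 6 (month_end (apply 1% monthly interest)): balance=$1103.54 total_interest=$103.54
After 7 (deposit($100)): balance=$1203.54 total_interest=$103.54
After 8 (year_end (apply 5% annual interest)): balance=$1263.71 total_interest=$163.71
After 9 (month_end (apply 1% monthly interest)): balance=$1276.34 total_interest=$176.34
After 10 (year_end (apply 5% annual interest)): balance=$1340.15 total_interest=$240.15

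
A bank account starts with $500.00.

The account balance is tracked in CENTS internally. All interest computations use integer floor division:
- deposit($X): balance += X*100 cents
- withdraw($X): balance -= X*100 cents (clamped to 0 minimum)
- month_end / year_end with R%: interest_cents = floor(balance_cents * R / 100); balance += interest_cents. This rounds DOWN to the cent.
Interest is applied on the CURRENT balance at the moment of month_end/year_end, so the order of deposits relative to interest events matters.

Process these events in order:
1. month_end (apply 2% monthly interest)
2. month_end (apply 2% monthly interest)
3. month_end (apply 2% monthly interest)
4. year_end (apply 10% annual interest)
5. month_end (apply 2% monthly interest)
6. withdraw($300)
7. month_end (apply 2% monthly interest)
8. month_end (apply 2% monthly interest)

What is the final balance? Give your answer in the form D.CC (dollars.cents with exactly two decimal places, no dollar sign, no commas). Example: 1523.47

After 1 (month_end (apply 2% monthly interest)): balance=$510.00 total_interest=$10.00
After 2 (month_end (apply 2% monthly interest)): balance=$520.20 total_interest=$20.20
After 3 (month_end (apply 2% monthly interest)): balance=$530.60 total_interest=$30.60
After 4 (year_end (apply 10% annual interest)): balance=$583.66 total_interest=$83.66
After 5 (month_end (apply 2% monthly interest)): balance=$595.33 total_interest=$95.33
After 6 (withdraw($300)): balance=$295.33 total_interest=$95.33
After 7 (month_end (apply 2% monthly interest)): balance=$301.23 total_interest=$101.23
After 8 (month_end (apply 2% monthly interest)): balance=$307.25 total_interest=$107.25

Answer: 307.25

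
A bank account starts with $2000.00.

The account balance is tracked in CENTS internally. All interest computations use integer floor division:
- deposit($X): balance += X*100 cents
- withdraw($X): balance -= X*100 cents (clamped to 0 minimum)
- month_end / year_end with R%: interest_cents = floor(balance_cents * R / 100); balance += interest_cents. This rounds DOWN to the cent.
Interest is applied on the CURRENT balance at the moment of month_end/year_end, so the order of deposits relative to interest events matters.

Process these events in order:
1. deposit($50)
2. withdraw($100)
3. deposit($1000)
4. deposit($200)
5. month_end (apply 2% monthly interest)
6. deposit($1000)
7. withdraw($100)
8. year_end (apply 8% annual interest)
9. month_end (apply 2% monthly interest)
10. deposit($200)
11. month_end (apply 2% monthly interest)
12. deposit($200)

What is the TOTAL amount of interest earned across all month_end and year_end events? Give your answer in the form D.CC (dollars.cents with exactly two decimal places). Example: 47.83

After 1 (deposit($50)): balance=$2050.00 total_interest=$0.00
After 2 (withdraw($100)): balance=$1950.00 total_interest=$0.00
After 3 (deposit($1000)): balance=$2950.00 total_interest=$0.00
After 4 (deposit($200)): balance=$3150.00 total_interest=$0.00
After 5 (month_end (apply 2% monthly interest)): balance=$3213.00 total_interest=$63.00
After 6 (deposit($1000)): balance=$4213.00 total_interest=$63.00
After 7 (withdraw($100)): balance=$4113.00 total_interest=$63.00
After 8 (year_end (apply 8% annual interest)): balance=$4442.04 total_interest=$392.04
After 9 (month_end (apply 2% monthly interest)): balance=$4530.88 total_interest=$480.88
After 10 (deposit($200)): balance=$4730.88 total_interest=$480.88
After 11 (month_end (apply 2% monthly interest)): balance=$4825.49 total_interest=$575.49
After 12 (deposit($200)): balance=$5025.49 total_interest=$575.49

Answer: 575.49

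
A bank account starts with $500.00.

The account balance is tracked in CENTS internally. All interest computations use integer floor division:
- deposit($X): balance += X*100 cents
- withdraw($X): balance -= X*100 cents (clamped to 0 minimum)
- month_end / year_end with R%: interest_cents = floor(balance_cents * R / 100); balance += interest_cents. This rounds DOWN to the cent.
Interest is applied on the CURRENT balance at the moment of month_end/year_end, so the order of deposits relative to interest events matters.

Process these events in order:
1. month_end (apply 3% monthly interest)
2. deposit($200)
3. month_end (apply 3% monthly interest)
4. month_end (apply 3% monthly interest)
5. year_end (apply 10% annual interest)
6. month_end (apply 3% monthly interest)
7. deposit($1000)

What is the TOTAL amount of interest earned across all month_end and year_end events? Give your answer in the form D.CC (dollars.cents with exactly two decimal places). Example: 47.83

After 1 (month_end (apply 3% monthly interest)): balance=$515.00 total_interest=$15.00
After 2 (deposit($200)): balance=$715.00 total_interest=$15.00
After 3 (month_end (apply 3% monthly interest)): balance=$736.45 total_interest=$36.45
After 4 (month_end (apply 3% monthly interest)): balance=$758.54 total_interest=$58.54
After 5 (year_end (apply 10% annual interest)): balance=$834.39 total_interest=$134.39
After 6 (month_end (apply 3% monthly interest)): balance=$859.42 total_interest=$159.42
After 7 (deposit($1000)): balance=$1859.42 total_interest=$159.42

Answer: 159.42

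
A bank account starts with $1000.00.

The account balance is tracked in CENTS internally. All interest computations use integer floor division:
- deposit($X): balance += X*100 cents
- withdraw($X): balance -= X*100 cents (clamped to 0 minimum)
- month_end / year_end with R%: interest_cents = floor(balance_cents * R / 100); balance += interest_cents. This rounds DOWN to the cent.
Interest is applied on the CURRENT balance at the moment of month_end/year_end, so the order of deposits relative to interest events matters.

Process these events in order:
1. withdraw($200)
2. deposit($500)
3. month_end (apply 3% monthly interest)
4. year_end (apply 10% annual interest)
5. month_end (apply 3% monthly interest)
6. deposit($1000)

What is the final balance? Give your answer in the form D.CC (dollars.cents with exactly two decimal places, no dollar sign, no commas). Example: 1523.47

After 1 (withdraw($200)): balance=$800.00 total_interest=$0.00
After 2 (deposit($500)): balance=$1300.00 total_interest=$0.00
After 3 (month_end (apply 3% monthly interest)): balance=$1339.00 total_interest=$39.00
After 4 (year_end (apply 10% annual interest)): balance=$1472.90 total_interest=$172.90
After 5 (month_end (apply 3% monthly interest)): balance=$1517.08 total_interest=$217.08
After 6 (deposit($1000)): balance=$2517.08 total_interest=$217.08

Answer: 2517.08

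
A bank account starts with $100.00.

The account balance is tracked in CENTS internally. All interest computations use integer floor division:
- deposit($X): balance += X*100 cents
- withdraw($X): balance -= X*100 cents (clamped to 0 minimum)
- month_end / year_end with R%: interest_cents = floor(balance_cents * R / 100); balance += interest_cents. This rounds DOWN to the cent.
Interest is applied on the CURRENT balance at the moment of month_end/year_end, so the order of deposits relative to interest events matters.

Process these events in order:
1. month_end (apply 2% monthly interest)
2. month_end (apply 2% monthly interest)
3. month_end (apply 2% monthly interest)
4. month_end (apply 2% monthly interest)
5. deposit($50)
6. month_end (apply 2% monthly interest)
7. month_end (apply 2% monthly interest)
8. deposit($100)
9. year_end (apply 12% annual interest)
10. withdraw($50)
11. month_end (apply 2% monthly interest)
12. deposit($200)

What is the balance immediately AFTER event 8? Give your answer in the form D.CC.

After 1 (month_end (apply 2% monthly interest)): balance=$102.00 total_interest=$2.00
After 2 (month_end (apply 2% monthly interest)): balance=$104.04 total_interest=$4.04
After 3 (month_end (apply 2% monthly interest)): balance=$106.12 total_interest=$6.12
After 4 (month_end (apply 2% monthly interest)): balance=$108.24 total_interest=$8.24
After 5 (deposit($50)): balance=$158.24 total_interest=$8.24
After 6 (month_end (apply 2% monthly interest)): balance=$161.40 total_interest=$11.40
After 7 (month_end (apply 2% monthly interest)): balance=$164.62 total_interest=$14.62
After 8 (deposit($100)): balance=$264.62 total_interest=$14.62

Answer: 264.62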